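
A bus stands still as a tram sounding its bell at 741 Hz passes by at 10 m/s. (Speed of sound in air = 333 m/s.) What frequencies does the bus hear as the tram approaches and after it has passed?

Approaching: f₁ = f · v/(v − v_s) = 741 × 333/323 ≈ 764 Hz.
Receding: f₂ = f · v/(v + v_s) = 741 × 333/343 ≈ 719 Hz.

764 Hz approaching; 719 Hz receding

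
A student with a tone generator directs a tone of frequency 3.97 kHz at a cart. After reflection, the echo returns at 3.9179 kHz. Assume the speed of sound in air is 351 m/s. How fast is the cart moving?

2.32 m/s

Double Doppler shift off a moving reflector: f₂ = f₀ · (v + u)/(v − u) (u > 0 toward emitter).
Rearranging, u = v · (f₂ − f₀)/(f₂ + f₀) = 351 × -0.0521/7.8879 ≈ -2.32 m/s.
So the cart is moving at 2.32 m/s away from the emitter.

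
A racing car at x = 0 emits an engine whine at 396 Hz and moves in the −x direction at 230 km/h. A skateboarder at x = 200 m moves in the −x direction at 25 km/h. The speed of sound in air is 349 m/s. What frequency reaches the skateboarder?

230 km/h = 63.89 m/s; 25 km/h = 6.944 m/s.
The observer lies on the +x side, so the source is heading away from the observer and the observer is heading toward the source.
General Doppler shift: f' = f · (v + v_o)/(v + v_s).
f' = 396 × (349 + 6.944)/(349 + 63.89) = 396 × 355.94/412.89 ≈ 341 Hz.

341 Hz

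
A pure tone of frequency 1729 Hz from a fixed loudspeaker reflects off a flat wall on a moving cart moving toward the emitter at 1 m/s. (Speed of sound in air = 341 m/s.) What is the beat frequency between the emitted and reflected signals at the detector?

10.2 Hz

The flat wall on a moving cart first receives the wave as a moving observer: f₁ = f₀ · (v + u)/v = 1729 × (341 + 1)/341 ≈ 1734.07 Hz.
The reflection then acts as a moving source: f₂ = f₁ · v/(v − u) ≈ 1739.17 Hz.
Beat frequency: |f₂ − f₀| = 2u·f₀/(v − u) = 2 × 1 × 1729/340 ≈ 10.2 Hz.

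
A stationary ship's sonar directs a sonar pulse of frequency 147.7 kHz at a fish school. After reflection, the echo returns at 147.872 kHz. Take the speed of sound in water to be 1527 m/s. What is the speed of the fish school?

0.89 m/s

Double Doppler shift off a moving reflector: f₂ = f₀ · (v + u)/(v − u) (u > 0 toward emitter).
Rearranging, u = v · (f₂ − f₀)/(f₂ + f₀) = 1527 × 0.172/295.572 ≈ 0.89 m/s.
So the fish school is moving at 0.89 m/s toward the emitter.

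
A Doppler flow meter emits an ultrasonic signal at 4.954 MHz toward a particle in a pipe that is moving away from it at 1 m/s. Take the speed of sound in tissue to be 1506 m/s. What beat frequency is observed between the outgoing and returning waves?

At the particle in a pipe (a moving observer), f₁ = f₀ · (v − u)/v = 4.954 × 1505/1506 ≈ 4.95071 MHz.
The reflection then acts as a moving source: f₂ = f₁ · v/(v + u) ≈ 4.94743 MHz.
Beat frequency (with f₀ = 4954000 Hz): |f₂ − f₀| = 2u·f₀/(v + u) = 2 × 1 × 4954000/1507 ≈ 6575 Hz.

6575 Hz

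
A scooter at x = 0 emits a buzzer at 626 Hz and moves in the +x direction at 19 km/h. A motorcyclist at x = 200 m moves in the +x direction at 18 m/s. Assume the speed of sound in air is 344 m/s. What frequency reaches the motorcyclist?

602 Hz

19 km/h = 5.278 m/s.
The observer lies on the +x side, so the source is heading toward the observer and the observer is heading away from the source.
With source approaching and observer receding, f' = f · (v − v_o)/(v − v_s).
f' = 626 × (344 − 18)/(344 − 5.278) = 626 × 326/338.72 ≈ 602 Hz.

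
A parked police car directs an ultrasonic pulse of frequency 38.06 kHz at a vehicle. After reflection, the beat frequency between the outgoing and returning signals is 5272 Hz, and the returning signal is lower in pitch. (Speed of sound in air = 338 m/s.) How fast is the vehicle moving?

Double Doppler shift off a moving reflector: f₂ = f₀ · (v + u)/(v − u) (u > 0 toward emitter).
Returning signal is lower, so f₂ = f₀ − Δf = 38060 − 5272 = 32788 Hz.
Rearranging, u = v · (f₂ − f₀)/(f₂ + f₀) = 338 × -5272/70848 ≈ -25 m/s.
So the vehicle is moving at 25 m/s away from the emitter.

25 m/s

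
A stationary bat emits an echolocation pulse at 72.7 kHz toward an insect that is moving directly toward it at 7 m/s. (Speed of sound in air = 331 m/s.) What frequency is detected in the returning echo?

75.8 kHz

At the insect (a moving observer), f₁ = f₀ · (v + u)/v = 72.7 × 338/331 ≈ 74.2 kHz.
On reflection it acts as a source moving toward the stationary detector: f₂ = f₁ · v/(v − u) = 74.2 × 331/324 ≈ 75.8 kHz.
Equivalently f₂ = f₀ · (v + u)/(v − u).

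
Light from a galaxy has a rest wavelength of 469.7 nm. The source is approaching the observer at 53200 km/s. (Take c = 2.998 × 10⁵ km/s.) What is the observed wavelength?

β = v/c = 53200/299800 = 0.1775.
Relativistic Doppler for wavelength: λ' = λ₀ · √((1 − β)/(1 + β)).
λ' = 469.7 × √(0.8225/1.1775) = 469.7 × 0.83581 ≈ 392.6 nm.

392.6 nm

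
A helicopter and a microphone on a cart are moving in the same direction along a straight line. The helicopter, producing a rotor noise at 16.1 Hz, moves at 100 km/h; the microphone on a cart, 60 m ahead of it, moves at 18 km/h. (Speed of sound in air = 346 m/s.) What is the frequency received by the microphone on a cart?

100 km/h = 27.78 m/s; 18 km/h = 5 m/s.
The microphone on a cart is ahead, so the helicopter is moving toward it while the microphone on a cart is moving away from the helicopter.
With source approaching and observer receding, f' = f · (v − v_o)/(v − v_s).
f' = 16.1 × (346 − 5)/(346 − 27.78) = 16.1 × 341/318.22 ≈ 17.3 Hz.

17.3 Hz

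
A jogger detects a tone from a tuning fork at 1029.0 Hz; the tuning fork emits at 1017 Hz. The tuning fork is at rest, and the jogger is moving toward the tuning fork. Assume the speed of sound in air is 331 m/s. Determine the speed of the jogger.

f' = f · (v + v_o)/v ⇒ v_o = v · |f'/f − 1|.
v_o = 331 × |1029.0/1017 − 1| = 331 × 0.0118 ≈ 3.9 m/s.

3.9 m/s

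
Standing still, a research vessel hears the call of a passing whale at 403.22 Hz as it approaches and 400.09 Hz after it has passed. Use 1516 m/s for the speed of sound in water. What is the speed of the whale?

5.9 m/s

f₁/f₂ = (v + v_s)/(v − v_s), so v_s = v · (f₁ − f₂)/(f₁ + f₂).
v_s = 1516 × (403.22 − 400.09)/(403.22 + 400.09) = 1516 × 3.13/803.31 ≈ 5.9 m/s.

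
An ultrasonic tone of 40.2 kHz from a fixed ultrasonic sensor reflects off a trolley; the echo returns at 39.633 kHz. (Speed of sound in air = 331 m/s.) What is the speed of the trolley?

Double Doppler shift off a moving reflector: f₂ = f₀ · (v + u)/(v − u) (u > 0 toward emitter).
Rearranging, u = v · (f₂ − f₀)/(f₂ + f₀) = 331 × -0.567/79.833 ≈ -2.35 m/s.
So the trolley is moving at 2.35 m/s away from the emitter.

2.35 m/s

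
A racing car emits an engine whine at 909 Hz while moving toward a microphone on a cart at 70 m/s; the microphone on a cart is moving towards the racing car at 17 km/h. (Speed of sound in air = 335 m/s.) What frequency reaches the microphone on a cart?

1165 Hz

17 km/h = 4.722 m/s.
With source approaching and observer approaching, f' = f · (v + v_o)/(v − v_s).
f' = 909 × (335 + 4.722)/(335 − 70) = 909 × 339.72/265 ≈ 1165 Hz.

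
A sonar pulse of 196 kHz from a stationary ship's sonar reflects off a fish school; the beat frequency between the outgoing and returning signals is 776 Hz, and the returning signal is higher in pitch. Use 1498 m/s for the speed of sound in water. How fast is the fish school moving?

2.96 m/s

Double Doppler shift off a moving reflector: f₂ = f₀ · (v + u)/(v − u) (u > 0 toward emitter).
Returning signal is higher, so f₂ = f₀ + Δf = 196000 + 776 = 196776 Hz.
Rearranging, u = v · (f₂ − f₀)/(f₂ + f₀) = 1498 × 776/392776 ≈ 2.96 m/s.
So the fish school is moving at 2.96 m/s toward the emitter.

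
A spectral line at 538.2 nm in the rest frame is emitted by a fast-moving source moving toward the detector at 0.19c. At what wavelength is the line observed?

Relativistic Doppler for wavelength: λ' = λ₀ · √((1 − β)/(1 + β)).
λ' = 538.2 × √(0.8100/1.1900) = 538.2 × 0.82503 ≈ 444.0 nm.

444.0 nm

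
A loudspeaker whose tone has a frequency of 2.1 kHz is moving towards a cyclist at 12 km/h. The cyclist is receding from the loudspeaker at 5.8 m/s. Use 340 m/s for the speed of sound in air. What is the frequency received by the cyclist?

12 km/h = 3.333 m/s.
General Doppler shift: f' = f · (v − v_o)/(v − v_s).
f' = 2.1 × (340 − 5.8)/(340 − 3.333) = 2.1 × 334.2/336.67 ≈ 2.08 kHz.

2.08 kHz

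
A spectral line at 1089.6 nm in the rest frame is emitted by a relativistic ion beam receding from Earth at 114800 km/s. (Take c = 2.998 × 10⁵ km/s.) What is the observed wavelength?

β = v/c = 114800/299800 = 0.3829.
Relativistic Doppler for wavelength: λ' = λ₀ · √((1 + β)/(1 − β)).
λ' = 1089.6 × √(1.3829/0.6171) = 1089.6 × 1.49702 ≈ 1631.2 nm.

1631.2 nm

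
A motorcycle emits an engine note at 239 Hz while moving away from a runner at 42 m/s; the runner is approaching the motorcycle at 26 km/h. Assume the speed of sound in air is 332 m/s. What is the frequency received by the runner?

217 Hz

26 km/h = 7.222 m/s.
General Doppler shift: f' = f · (v + v_o)/(v + v_s).
f' = 239 × (332 + 7.222)/(332 + 42) = 239 × 339.22/374 ≈ 217 Hz.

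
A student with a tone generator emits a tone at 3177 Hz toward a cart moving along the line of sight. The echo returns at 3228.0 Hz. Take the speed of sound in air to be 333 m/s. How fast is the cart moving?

Double Doppler shift off a moving reflector: f₂ = f₀ · (v + u)/(v − u) (u > 0 toward emitter).
Rearranging, u = v · (f₂ − f₀)/(f₂ + f₀) = 333 × 51.0/6405.0 ≈ 2.65 m/s.
So the cart is moving at 2.65 m/s toward the emitter.

2.65 m/s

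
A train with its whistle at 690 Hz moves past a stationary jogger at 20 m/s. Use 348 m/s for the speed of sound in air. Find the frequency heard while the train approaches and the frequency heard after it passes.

Approaching: f₁ = f · v/(v − v_s) = 690 × 348/328 ≈ 732 Hz.
Receding: f₂ = f · v/(v + v_s) = 690 × 348/368 ≈ 652 Hz.

732 Hz approaching; 652 Hz receding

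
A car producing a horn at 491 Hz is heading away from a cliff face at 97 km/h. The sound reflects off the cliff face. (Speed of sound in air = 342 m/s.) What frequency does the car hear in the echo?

97 km/h = 26.94 m/s.
The cliff face receives the sound from a moving source: f₁ = f₀ · v/(v + v_e) = 491 × 342/368.94 ≈ 455 Hz.
On the return leg the car is a moving observer: f₂ = f₁ · (v − v_e)/v = 455 × 315.06/342 ≈ 419 Hz.
Equivalently f₂ = f₀ · (v − v_e)/(v + v_e).

419 Hz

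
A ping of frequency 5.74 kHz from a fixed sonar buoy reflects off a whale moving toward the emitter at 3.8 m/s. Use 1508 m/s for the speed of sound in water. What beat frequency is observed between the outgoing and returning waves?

The whale first receives the wave as a moving observer: f₁ = f₀ · (v + u)/v = 5.74 × (1508 + 3.8)/1508 ≈ 5.7545 kHz.
On reflection it acts as a source moving toward the stationary detector: f₂ = f₁ · v/(v − u) = 5.7545 × 1508/1504.2 ≈ 5.7690 kHz.
Beat frequency (with f₀ = 5740 Hz): |f₂ − f₀| = 2u·f₀/(v − u) = 2 × 3.8 × 5740/1504.2 ≈ 29.0 Hz.

29.0 Hz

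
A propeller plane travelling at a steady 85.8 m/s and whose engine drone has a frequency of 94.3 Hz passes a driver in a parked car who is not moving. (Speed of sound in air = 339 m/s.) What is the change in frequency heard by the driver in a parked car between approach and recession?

51.0 Hz

Approaching: f₁ = f · v/(v − v_s) = 94.3 × 339/253.2 ≈ 126.3 Hz.
Receding: f₂ = f · v/(v + v_s) = 94.3 × 339/424.8 ≈ 75.3 Hz.
Drop: f₁ − f₂ = 2f·v·v_s/(v² − v_s²) = 2 × 94.3 × 339 × 85.8/(339² − 85.8²) ≈ 51.0 Hz.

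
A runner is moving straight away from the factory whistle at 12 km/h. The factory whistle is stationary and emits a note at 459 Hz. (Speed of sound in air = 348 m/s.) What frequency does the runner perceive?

12 km/h = 3.333 m/s.
Moving observer, stationary source: f' = f · (v − v_o)/v.
f' = 459 × (348 − 3.333)/348 = 459 × 344.67/348 ≈ 455 Hz.

455 Hz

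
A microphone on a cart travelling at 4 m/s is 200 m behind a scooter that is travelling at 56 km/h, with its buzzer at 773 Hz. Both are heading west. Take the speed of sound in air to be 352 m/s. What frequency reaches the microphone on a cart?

749 Hz

56 km/h = 15.56 m/s.
The microphone on a cart is behind, so the scooter is moving away from it while the microphone on a cart is moving toward the scooter.
General Doppler shift: f' = f · (v + v_o)/(v + v_s).
f' = 773 × (352 + 4)/(352 + 15.56) = 773 × 356/367.56 ≈ 749 Hz.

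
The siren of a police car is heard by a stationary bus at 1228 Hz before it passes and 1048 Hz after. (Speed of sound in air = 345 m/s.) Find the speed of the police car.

f₁/f₂ = (v + v_s)/(v − v_s), so v_s = v · (f₁ − f₂)/(f₁ + f₂).
v_s = 345 × (1228 − 1048)/(1228 + 1048) = 345 × 180/2276 ≈ 27 m/s.

27 m/s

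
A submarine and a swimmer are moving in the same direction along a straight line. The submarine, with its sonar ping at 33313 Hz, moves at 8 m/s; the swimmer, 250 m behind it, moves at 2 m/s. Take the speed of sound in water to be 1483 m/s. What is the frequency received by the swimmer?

33179 Hz

The swimmer is behind, so the submarine is moving away from it while the swimmer is moving toward the submarine.
With source receding and observer approaching, f' = f · (v + v_o)/(v + v_s).
f' = 33313 × (1483 + 2)/(1483 + 8) = 33313 × 1485/1491 ≈ 33179 Hz.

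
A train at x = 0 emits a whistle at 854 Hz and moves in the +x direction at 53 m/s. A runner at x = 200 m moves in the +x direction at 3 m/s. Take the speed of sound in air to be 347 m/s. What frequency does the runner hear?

The observer lies on the +x side, so the source is heading toward the observer and the observer is heading away from the source.
With source approaching and observer receding, f' = f · (v − v_o)/(v − v_s).
f' = 854 × (347 − 3)/(347 − 53) = 854 × 344/294 ≈ 999 Hz.

999 Hz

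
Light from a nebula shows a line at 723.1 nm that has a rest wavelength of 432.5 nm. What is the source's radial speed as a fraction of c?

λ'/λ₀ = 1.6719 > 1 (redshift), so the source is receding.
λ'/λ₀ = √((1 + β)/(1 − β)) for a receding source ⇒ β = (r² − 1)/(r² + 1) with r = λ'/λ₀.
β = (2.7953 − 1)/(2.7953 + 1) ≈ 0.473.

0.473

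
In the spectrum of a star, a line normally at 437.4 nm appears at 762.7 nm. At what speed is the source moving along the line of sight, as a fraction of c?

λ'/λ₀ = 1.7437 > 1 (redshift), so the source is receding.
λ'/λ₀ = √((1 + β)/(1 − β)) for a receding source ⇒ β = (r² − 1)/(r² + 1) with r = λ'/λ₀.
β = (3.0405 − 1)/(3.0405 + 1) ≈ 0.505.

0.505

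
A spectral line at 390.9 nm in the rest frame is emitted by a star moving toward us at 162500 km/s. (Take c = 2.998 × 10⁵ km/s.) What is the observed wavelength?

β = v/c = 162500/299800 = 0.5420.
Relativistic Doppler for wavelength: λ' = λ₀ · √((1 − β)/(1 + β)).
λ' = 390.9 × √(0.4580/1.5420) = 390.9 × 0.54497 ≈ 213.0 nm.

213.0 nm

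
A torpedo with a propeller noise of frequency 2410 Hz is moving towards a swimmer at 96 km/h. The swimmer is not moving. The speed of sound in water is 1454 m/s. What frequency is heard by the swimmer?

2455 Hz

96 km/h = 26.67 m/s.
Only the source moves, toward the listener, so f' = f · v/(v − v_s).
f' = 2410 × 1454/(1454 − 26.67) = 2410 × 1454/1427 ≈ 2455 Hz.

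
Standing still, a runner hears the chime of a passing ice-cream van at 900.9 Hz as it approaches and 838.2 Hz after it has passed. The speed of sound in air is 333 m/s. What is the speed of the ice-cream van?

12.0 m/s

f₁/f₂ = (v + v_s)/(v − v_s), so v_s = v · (f₁ − f₂)/(f₁ + f₂).
v_s = 333 × (900.9 − 838.2)/(900.9 + 838.2) = 333 × 62.7/1739.1 ≈ 12.0 m/s.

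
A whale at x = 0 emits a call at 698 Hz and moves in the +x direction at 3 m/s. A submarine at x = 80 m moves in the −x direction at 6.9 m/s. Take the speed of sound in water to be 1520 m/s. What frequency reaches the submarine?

The observer lies on the +x side, so the source is heading toward the observer and the observer is heading toward the source.
Both move, so f' = f · (v + v_o)/(v − v_s).
f' = 698 × (1520 + 6.9)/(1520 − 3) = 698 × 1526.9/1517 ≈ 703 Hz.

703 Hz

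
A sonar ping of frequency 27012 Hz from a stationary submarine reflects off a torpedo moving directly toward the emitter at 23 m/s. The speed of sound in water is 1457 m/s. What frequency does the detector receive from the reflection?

At the torpedo (a moving observer), f₁ = f₀ · (v + u)/v = 27012 × 1480/1457 ≈ 27438 Hz.
On reflection it acts as a source moving toward the stationary detector: f₂ = f₁ · v/(v − u) = 27438 × 1457/1434 ≈ 27878 Hz.
Equivalently f₂ = f₀ · (v + u)/(v − u).

27878 Hz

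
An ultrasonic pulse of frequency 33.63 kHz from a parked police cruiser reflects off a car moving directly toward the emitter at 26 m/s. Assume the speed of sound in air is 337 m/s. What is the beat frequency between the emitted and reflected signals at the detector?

The car first receives the wave as a moving observer: f₁ = f₀ · (v + u)/v = 33.63 × (337 + 26)/337 ≈ 36.22 kHz.
The reflection then acts as a moving source: f₂ = f₁ · v/(v − u) ≈ 39.25 kHz.
Equivalently f₂ = f₀ · (v + u)/(v − u).
Beat frequency (with f₀ = 33630 Hz): |f₂ − f₀| = 2u·f₀/(v − u) = 2 × 26 × 33630/311 ≈ 5623 Hz.

5623 Hz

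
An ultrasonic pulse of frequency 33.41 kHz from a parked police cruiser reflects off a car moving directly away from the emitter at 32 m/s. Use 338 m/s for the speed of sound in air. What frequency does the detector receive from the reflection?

27.6 kHz

At the car (a moving observer), f₁ = f₀ · (v − u)/v = 33.41 × 306/338 ≈ 30.2 kHz.
On reflection it acts as a source moving away from the stationary detector: f₂ = f₁ · v/(v + u) = 30.2 × 338/370 ≈ 27.6 kHz.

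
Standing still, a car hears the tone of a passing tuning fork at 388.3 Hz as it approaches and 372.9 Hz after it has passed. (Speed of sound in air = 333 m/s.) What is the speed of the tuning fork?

f₁/f₂ = (v + v_s)/(v − v_s), so v_s = v · (f₁ − f₂)/(f₁ + f₂).
v_s = 333 × (388.3 − 372.9)/(388.3 + 372.9) = 333 × 15.4/761.2 ≈ 6.7 m/s.

6.7 m/s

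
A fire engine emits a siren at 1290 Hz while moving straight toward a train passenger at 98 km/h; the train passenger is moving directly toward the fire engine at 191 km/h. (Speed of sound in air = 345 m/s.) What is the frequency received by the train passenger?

98 km/h = 27.22 m/s; 191 km/h = 53.06 m/s.
Both move, so f' = f · (v + v_o)/(v − v_s).
f' = 1290 × (345 + 53.06)/(345 − 27.22) = 1290 × 398.06/317.78 ≈ 1616 Hz.

1616 Hz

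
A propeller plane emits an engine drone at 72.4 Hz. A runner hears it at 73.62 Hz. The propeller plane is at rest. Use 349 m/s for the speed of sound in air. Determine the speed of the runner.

5.9 m/s

f' > f, so the runner is approaching.
f' = f · (v + v_o)/v ⇒ v_o = v · |f'/f − 1|.
v_o = 349 × |73.62/72.4 − 1| = 349 × 0.01685 ≈ 5.9 m/s.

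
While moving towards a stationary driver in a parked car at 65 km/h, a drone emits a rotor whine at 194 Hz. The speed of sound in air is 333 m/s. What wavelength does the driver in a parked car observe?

65 km/h = 18.06 m/s.
Only the source moves, toward the listener, so f' = f · v/(v − v_s).
f' = 194 × 333/(333 − 18.06) ≈ 205 Hz.
λ' = v/f' = 333/205.122 ≈ 1.62 m.

1.62 m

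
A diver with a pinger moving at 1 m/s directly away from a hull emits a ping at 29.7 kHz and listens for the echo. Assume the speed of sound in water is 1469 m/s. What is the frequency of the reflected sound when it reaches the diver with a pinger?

29.7 kHz

The hull receives the sound from a moving source: f₁ = f₀ · v/(v + v_e) = 29.7 × 1469/1470 ≈ 29.7 kHz.
On the return leg the diver with a pinger is a moving observer: f₂ = f₁ · (v − v_e)/v = 29.7 × 1468/1469 ≈ 29.7 kHz.
Equivalently f₂ = f₀ · (v − v_e)/(v + v_e).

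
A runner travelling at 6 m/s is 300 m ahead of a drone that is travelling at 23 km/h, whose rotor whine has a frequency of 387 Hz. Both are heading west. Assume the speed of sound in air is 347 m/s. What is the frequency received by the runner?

387 Hz

23 km/h = 6.389 m/s.
The runner is ahead, so the drone is moving toward it while the runner is moving away from the drone.
General Doppler shift: f' = f · (v − v_o)/(v − v_s).
f' = 387 × (347 − 6)/(347 − 6.389) = 387 × 341/340.61 ≈ 387 Hz.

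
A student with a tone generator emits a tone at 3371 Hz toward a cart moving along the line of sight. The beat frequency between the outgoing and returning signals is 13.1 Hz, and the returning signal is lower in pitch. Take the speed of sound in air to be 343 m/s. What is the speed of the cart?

Double Doppler shift off a moving reflector: f₂ = f₀ · (v + u)/(v − u) (u > 0 toward emitter).
Returning signal is lower, so f₂ = f₀ − Δf = 3371 − 13.1 = 3357.9 Hz.
Rearranging, u = v · (f₂ − f₀)/(f₂ + f₀) = 343 × -13.1/6728.9 ≈ -0.67 m/s.
So the cart is moving at 0.67 m/s away from the emitter.

0.67 m/s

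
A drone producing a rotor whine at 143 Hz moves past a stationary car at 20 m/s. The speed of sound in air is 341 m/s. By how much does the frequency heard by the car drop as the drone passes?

16.8 Hz

Approaching: f₁ = f · v/(v − v_s) = 143 × 341/321 ≈ 151.9 Hz.
Receding: f₂ = f · v/(v + v_s) = 143 × 341/361 ≈ 135.1 Hz.
Drop: f₁ − f₂ = 2f·v·v_s/(v² − v_s²) = 2 × 143 × 341 × 20/(341² − 20²) ≈ 16.8 Hz.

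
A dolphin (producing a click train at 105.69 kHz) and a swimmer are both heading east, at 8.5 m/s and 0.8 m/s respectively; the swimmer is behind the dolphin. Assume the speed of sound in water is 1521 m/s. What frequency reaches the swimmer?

105.2 kHz

The swimmer is behind, so the dolphin is moving away from it while the swimmer is moving toward the dolphin.
Both move, so f' = f · (v + v_o)/(v + v_s).
f' = 105.69 × (1521 + 0.8)/(1521 + 8.5) = 105.69 × 1521.8/1529.5 ≈ 105.2 kHz.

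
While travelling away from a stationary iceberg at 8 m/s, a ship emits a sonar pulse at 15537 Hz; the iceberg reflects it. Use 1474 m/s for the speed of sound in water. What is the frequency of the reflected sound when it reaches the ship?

The iceberg receives the sound from a moving source: f₁ = f₀ · v/(v + v_e) = 15537 × 1474/1482 ≈ 15453 Hz.
On the return leg the ship is a moving observer: f₂ = f₁ · (v − v_e)/v = 15453 × 1466/1474 ≈ 15369 Hz.

15369 Hz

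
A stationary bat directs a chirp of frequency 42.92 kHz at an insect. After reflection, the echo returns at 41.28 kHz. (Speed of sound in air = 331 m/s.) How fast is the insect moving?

Double Doppler shift off a moving reflector: f₂ = f₀ · (v + u)/(v − u) (u > 0 toward emitter).
Rearranging, u = v · (f₂ − f₀)/(f₂ + f₀) = 331 × -1.64/84.20 ≈ -6.4 m/s.
So the insect is moving at 6.4 m/s away from the emitter.

6.4 m/s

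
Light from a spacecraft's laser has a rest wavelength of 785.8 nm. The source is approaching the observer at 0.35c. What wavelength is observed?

545.3 nm

Relativistic Doppler for wavelength: λ' = λ₀ · √((1 − β)/(1 + β)).
λ' = 785.8 × √(0.6500/1.3500) = 785.8 × 0.69389 ≈ 545.3 nm.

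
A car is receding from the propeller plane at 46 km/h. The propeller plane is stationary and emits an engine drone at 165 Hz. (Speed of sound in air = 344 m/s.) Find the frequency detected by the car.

159 Hz

46 km/h = 12.78 m/s.
Only the observer moves, away from the source, so f' = f · (v − v_o)/v.
f' = 165 × (344 − 12.78)/344 = 165 × 331.22/344 ≈ 159 Hz.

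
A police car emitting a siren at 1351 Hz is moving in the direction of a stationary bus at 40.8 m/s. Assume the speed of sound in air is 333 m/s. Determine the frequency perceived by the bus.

With the source moving toward a stationary observer, f' = f · v/(v − v_s).
f' = 1351 × 333/(333 − 40.8) = 1351 × 333/292.2 ≈ 1540 Hz.

1540 Hz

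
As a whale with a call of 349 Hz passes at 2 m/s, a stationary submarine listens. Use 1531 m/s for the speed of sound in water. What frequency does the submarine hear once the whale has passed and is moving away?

Receding: f₂ = f · v/(v + v_s) = 349 × 1531/1533 ≈ 349 Hz.

349 Hz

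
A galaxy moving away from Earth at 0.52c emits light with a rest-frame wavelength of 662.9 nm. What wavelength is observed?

1179.6 nm

Relativistic Doppler for wavelength: λ' = λ₀ · √((1 + β)/(1 − β)).
λ' = 662.9 × √(1.5200/0.4800) = 662.9 × 1.77951 ≈ 1179.6 nm.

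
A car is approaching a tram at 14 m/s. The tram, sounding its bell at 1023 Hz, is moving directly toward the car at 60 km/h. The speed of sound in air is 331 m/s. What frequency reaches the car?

60 km/h = 16.67 m/s.
General Doppler shift: f' = f · (v + v_o)/(v − v_s).
f' = 1023 × (331 + 14)/(331 − 16.67) = 1023 × 345/314.33 ≈ 1123 Hz.

1123 Hz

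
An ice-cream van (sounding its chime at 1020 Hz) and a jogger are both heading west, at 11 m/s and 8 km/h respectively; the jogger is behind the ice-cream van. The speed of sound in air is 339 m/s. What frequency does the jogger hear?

994 Hz

8 km/h = 2.222 m/s.
The jogger is behind, so the ice-cream van is moving away from it while the jogger is moving toward the ice-cream van.
Both move, so f' = f · (v + v_o)/(v + v_s).
f' = 1020 × (339 + 2.222)/(339 + 11) = 1020 × 341.22/350 ≈ 994 Hz.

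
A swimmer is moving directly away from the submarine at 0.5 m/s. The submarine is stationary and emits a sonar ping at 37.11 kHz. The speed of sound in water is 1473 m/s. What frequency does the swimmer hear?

37.1 kHz

Only the observer moves, away from the source, so f' = f · (v − v_o)/v.
f' = 37.11 × (1473 − 0.5)/1473 = 37.11 × 1472.5/1473 ≈ 37.1 kHz.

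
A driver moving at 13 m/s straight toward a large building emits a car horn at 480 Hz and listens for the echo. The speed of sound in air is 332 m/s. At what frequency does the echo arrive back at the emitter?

The large building receives the sound from a moving source: f₁ = f₀ · v/(v − v_e) = 480 × 332/319 ≈ 500 Hz.
On the return leg the driver is a moving observer: f₂ = f₁ · (v + v_e)/v = 500 × 345/332 ≈ 519 Hz.
Equivalently f₂ = f₀ · (v + v_e)/(v − v_e).

519 Hz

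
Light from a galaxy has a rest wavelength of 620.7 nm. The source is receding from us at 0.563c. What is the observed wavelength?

1173.9 nm

Relativistic Doppler for wavelength: λ' = λ₀ · √((1 + β)/(1 − β)).
λ' = 620.7 × √(1.5630/0.4370) = 620.7 × 1.89121 ≈ 1173.9 nm.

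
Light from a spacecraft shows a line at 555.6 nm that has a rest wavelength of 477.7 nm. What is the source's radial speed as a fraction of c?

λ'/λ₀ = 1.1631 > 1 (redshift), so the source is receding.
λ'/λ₀ = √((1 + β)/(1 − β)) for a receding source ⇒ β = (r² − 1)/(r² + 1) with r = λ'/λ₀.
β = (1.3527 − 1)/(1.3527 + 1) ≈ 0.150.

0.150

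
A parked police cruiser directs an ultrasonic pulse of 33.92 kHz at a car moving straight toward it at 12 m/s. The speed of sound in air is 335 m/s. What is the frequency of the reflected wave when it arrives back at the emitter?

The car first receives the wave as a moving observer: f₁ = f₀ · (v + u)/v = 33.92 × (335 + 12)/335 ≈ 35.1 kHz.
On reflection it acts as a source moving toward the stationary detector: f₂ = f₁ · v/(v − u) = 35.1 × 335/323 ≈ 36.4 kHz.
Equivalently f₂ = f₀ · (v + u)/(v − u).

36.4 kHz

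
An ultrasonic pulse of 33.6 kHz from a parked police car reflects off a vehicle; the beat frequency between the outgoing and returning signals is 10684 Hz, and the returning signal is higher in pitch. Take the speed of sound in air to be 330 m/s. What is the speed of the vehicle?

45 m/s

Double Doppler shift off a moving reflector: f₂ = f₀ · (v + u)/(v − u) (u > 0 toward emitter).
Returning signal is higher, so f₂ = f₀ + Δf = 33600 + 10684 = 44284 Hz.
Rearranging, u = v · (f₂ − f₀)/(f₂ + f₀) = 330 × 10684/77884 ≈ 45 m/s.
So the vehicle is moving at 45 m/s toward the emitter.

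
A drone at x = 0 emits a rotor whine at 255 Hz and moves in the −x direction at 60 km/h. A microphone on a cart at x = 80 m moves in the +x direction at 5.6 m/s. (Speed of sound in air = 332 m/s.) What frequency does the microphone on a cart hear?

60 km/h = 16.67 m/s.
The observer lies on the +x side, so the source is heading away from the observer and the observer is heading away from the source.
Both move, so f' = f · (v − v_o)/(v + v_s).
f' = 255 × (332 − 5.6)/(332 + 16.67) = 255 × 326.4/348.67 ≈ 239 Hz.

239 Hz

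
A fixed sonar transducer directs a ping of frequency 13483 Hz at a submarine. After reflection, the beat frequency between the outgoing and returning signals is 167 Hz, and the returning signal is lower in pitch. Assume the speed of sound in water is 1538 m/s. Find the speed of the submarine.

Double Doppler shift off a moving reflector: f₂ = f₀ · (v + u)/(v − u) (u > 0 toward emitter).
Returning signal is lower, so f₂ = f₀ − Δf = 13483 − 167 = 13316 Hz.
Rearranging, u = v · (f₂ − f₀)/(f₂ + f₀) = 1538 × -167/26799 ≈ -9.6 m/s.
So the submarine is moving at 9.6 m/s away from the emitter.

9.6 m/s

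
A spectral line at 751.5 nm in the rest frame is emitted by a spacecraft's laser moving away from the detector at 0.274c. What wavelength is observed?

995.5 nm

Relativistic Doppler for wavelength: λ' = λ₀ · √((1 + β)/(1 − β)).
λ' = 751.5 × √(1.2740/0.7260) = 751.5 × 1.32470 ≈ 995.5 nm.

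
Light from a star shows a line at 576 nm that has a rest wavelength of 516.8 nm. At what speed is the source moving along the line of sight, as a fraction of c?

λ'/λ₀ = 1.1146 > 1 (redshift), so the source is receding.
λ'/λ₀ = √((1 + β)/(1 − β)) for a receding source ⇒ β = (r² − 1)/(r² + 1) with r = λ'/λ₀.
β = (1.2422 − 1)/(1.2422 + 1) ≈ 0.108.

0.108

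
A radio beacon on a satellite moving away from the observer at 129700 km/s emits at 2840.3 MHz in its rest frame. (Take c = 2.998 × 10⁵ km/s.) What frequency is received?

1787.5 MHz

β = v/c = 129700/299800 = 0.4326.
Relativistic Doppler for frequency: f' = f₀ · √((1 − β)/(1 + β)).
f' = 2840.3 × √(0.5674/1.4326) = 2840.3 × 0.62932 ≈ 1787.5 MHz.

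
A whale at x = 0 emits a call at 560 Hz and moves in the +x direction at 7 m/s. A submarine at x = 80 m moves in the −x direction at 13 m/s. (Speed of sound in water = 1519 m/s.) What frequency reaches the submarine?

The observer lies on the +x side, so the source is heading toward the observer and the observer is heading toward the source.
General Doppler shift: f' = f · (v + v_o)/(v − v_s).
f' = 560 × (1519 + 13)/(1519 − 7) = 560 × 1532/1512 ≈ 567 Hz.

567 Hz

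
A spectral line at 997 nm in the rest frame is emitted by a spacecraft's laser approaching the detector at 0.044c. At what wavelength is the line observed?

Relativistic Doppler for wavelength: λ' = λ₀ · √((1 − β)/(1 + β)).
λ' = 997 × √(0.9560/1.0440) = 997 × 0.95693 ≈ 954.1 nm.

954.1 nm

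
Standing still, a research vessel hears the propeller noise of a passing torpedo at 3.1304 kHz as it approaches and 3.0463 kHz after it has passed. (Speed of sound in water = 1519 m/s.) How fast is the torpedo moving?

20.7 m/s

f₁/f₂ = (v + v_s)/(v − v_s), so v_s = v · (f₁ − f₂)/(f₁ + f₂).
v_s = 1519 × (3.1304 − 3.0463)/(3.1304 + 3.0463) = 1519 × 0.0841/6.1767 ≈ 20.7 m/s.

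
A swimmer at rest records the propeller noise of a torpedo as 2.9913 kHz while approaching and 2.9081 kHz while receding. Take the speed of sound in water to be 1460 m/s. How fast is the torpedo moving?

20.6 m/s

f₁/f₂ = (v + v_s)/(v − v_s), so v_s = v · (f₁ − f₂)/(f₁ + f₂).
v_s = 1460 × (2.9913 − 2.9081)/(2.9913 + 2.9081) = 1460 × 0.0832/5.8994 ≈ 20.6 m/s.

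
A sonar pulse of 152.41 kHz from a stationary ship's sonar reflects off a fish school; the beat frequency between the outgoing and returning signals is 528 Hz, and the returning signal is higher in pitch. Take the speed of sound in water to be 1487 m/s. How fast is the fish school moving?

2.57 m/s

Double Doppler shift off a moving reflector: f₂ = f₀ · (v + u)/(v − u) (u > 0 toward emitter).
Returning signal is higher, so f₂ = f₀ + Δf = 152410 + 528 = 152938 Hz.
Rearranging, u = v · (f₂ − f₀)/(f₂ + f₀) = 1487 × 528/305348 ≈ 2.57 m/s.
So the fish school is moving at 2.57 m/s toward the emitter.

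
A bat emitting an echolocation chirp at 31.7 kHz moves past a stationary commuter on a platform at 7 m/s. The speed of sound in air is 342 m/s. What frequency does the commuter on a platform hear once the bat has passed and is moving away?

Receding: f₂ = f · v/(v + v_s) = 31.7 × 342/349 ≈ 31.1 kHz.

31.1 kHz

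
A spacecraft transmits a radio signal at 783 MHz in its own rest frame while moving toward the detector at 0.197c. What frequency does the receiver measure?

956.0 MHz

Relativistic Doppler for frequency: f' = f₀ · √((1 + β)/(1 − β)).
f' = 783 × √(1.1970/0.8030) = 783 × 1.22093 ≈ 956.0 MHz.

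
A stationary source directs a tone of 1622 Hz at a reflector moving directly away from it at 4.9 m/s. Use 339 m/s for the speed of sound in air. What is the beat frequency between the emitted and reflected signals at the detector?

At the reflector (a moving observer), f₁ = f₀ · (v − u)/v = 1622 × 334.1/339 ≈ 1598.6 Hz.
On reflection it acts as a source moving away from the stationary detector: f₂ = f₁ · v/(v + u) = 1598.6 × 339/343.9 ≈ 1575.8 Hz.
Equivalently f₂ = f₀ · (v − u)/(v + u).
Beat frequency: |f₂ − f₀| = 2u·f₀/(v + u) = 2 × 4.9 × 1622/343.9 ≈ 46.2 Hz.

46.2 Hz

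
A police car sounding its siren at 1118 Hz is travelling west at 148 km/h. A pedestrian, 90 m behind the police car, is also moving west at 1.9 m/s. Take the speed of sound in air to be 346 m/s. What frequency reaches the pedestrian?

1005 Hz

148 km/h = 41.11 m/s.
The pedestrian is behind, so the police car is moving away from it while the pedestrian is moving toward the police car.
General Doppler shift: f' = f · (v + v_o)/(v + v_s).
f' = 1118 × (346 + 1.9)/(346 + 41.11) = 1118 × 347.9/387.11 ≈ 1005 Hz.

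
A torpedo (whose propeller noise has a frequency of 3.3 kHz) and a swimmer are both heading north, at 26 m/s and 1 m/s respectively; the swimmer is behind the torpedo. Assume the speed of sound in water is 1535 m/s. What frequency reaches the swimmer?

3.25 kHz

The swimmer is behind, so the torpedo is moving away from it while the swimmer is moving toward the torpedo.
General Doppler shift: f' = f · (v + v_o)/(v + v_s).
f' = 3.3 × (1535 + 1)/(1535 + 26) = 3.3 × 1536/1561 ≈ 3.25 kHz.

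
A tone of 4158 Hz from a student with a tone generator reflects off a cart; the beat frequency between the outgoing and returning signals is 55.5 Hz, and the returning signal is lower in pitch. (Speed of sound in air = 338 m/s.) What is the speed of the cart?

2.27 m/s

Double Doppler shift off a moving reflector: f₂ = f₀ · (v + u)/(v − u) (u > 0 toward emitter).
Returning signal is lower, so f₂ = f₀ − Δf = 4158 − 55.5 = 4102.5 Hz.
Rearranging, u = v · (f₂ − f₀)/(f₂ + f₀) = 338 × -55.5/8260.5 ≈ -2.27 m/s.
So the cart is moving at 2.27 m/s away from the emitter.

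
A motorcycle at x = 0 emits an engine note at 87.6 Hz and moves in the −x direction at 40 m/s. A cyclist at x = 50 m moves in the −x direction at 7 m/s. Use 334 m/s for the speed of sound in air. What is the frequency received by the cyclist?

80 Hz

The observer lies on the +x side, so the source is heading away from the observer and the observer is heading toward the source.
With source receding and observer approaching, f' = f · (v + v_o)/(v + v_s).
f' = 87.6 × (334 + 7)/(334 + 40) = 87.6 × 341/374 ≈ 80 Hz.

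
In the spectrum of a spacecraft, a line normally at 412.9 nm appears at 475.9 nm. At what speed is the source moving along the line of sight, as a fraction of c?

λ'/λ₀ = 1.1526 > 1 (redshift), so the source is receding.
λ'/λ₀ = √((1 + β)/(1 − β)) for a receding source ⇒ β = (r² − 1)/(r² + 1) with r = λ'/λ₀.
β = (1.3284 − 1)/(1.3284 + 1) ≈ 0.141.

0.141c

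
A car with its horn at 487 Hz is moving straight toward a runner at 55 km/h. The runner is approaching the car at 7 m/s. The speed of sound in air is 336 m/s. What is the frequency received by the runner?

55 km/h = 15.28 m/s.
With source approaching and observer approaching, f' = f · (v + v_o)/(v − v_s).
f' = 487 × (336 + 7)/(336 − 15.28) = 487 × 343/320.72 ≈ 521 Hz.

521 Hz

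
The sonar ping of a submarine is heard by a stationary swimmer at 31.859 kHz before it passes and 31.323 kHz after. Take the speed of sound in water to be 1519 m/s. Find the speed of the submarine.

12.9 m/s

f₁/f₂ = (v + v_s)/(v − v_s), so v_s = v · (f₁ − f₂)/(f₁ + f₂).
v_s = 1519 × (31.859 − 31.323)/(31.859 + 31.323) = 1519 × 0.536/63.182 ≈ 12.9 m/s.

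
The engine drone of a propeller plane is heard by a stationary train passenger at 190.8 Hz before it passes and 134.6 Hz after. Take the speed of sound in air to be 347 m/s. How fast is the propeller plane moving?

f₁/f₂ = (v + v_s)/(v − v_s), so v_s = v · (f₁ − f₂)/(f₁ + f₂).
v_s = 347 × (190.8 − 134.6)/(190.8 + 134.6) = 347 × 56.2/325.4 ≈ 60 m/s.

60 m/s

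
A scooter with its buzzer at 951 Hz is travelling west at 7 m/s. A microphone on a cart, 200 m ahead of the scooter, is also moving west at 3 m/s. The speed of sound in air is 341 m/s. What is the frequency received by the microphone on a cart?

The microphone on a cart is ahead, so the scooter is moving toward it while the microphone on a cart is moving away from the scooter.
With source approaching and observer receding, f' = f · (v − v_o)/(v − v_s).
f' = 951 × (341 − 3)/(341 − 7) = 951 × 338/334 ≈ 962 Hz.

962 Hz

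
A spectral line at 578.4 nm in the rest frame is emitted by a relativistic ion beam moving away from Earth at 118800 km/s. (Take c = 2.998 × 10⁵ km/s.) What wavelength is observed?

β = v/c = 118800/299800 = 0.3963.
Relativistic Doppler for wavelength: λ' = λ₀ · √((1 + β)/(1 − β)).
λ' = 578.4 × √(1.3963/0.6037) = 578.4 × 1.52076 ≈ 879.6 nm.

879.6 nm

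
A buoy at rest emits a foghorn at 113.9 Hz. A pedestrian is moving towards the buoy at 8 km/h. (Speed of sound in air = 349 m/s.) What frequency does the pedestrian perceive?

8 km/h = 2.222 m/s.
Moving observer, stationary source: f' = f · (v + v_o)/v.
f' = 113.9 × (349 + 2.222)/349 = 113.9 × 351.22/349 ≈ 115 Hz.

115 Hz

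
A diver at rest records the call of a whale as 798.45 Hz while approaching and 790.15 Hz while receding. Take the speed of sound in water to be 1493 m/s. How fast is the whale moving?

7.8 m/s

f₁/f₂ = (v + v_s)/(v − v_s), so v_s = v · (f₁ − f₂)/(f₁ + f₂).
v_s = 1493 × (798.45 − 790.15)/(798.45 + 790.15) = 1493 × 8.30/1588.60 ≈ 7.8 m/s.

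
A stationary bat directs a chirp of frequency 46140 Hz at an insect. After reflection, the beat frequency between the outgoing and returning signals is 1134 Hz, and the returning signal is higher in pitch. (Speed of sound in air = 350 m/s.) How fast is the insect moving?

4.2 m/s

Double Doppler shift off a moving reflector: f₂ = f₀ · (v + u)/(v − u) (u > 0 toward emitter).
Returning signal is higher, so f₂ = f₀ + Δf = 46140 + 1134 = 47274 Hz.
Rearranging, u = v · (f₂ − f₀)/(f₂ + f₀) = 350 × 1134/93414 ≈ 4.2 m/s.
So the insect is moving at 4.2 m/s toward the emitter.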